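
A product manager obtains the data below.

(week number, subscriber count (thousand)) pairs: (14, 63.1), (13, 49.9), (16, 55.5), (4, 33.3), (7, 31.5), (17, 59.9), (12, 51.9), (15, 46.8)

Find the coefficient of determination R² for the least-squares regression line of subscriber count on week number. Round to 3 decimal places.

n = 8, Σx = 98, Σy = 391.9, Σxy = 5116.9, Σx² = 1344, Σy² = 20124.87
Sxx = Σx² − (Σx)²/n = 1344 − 1200.5 = 143.5
Sxy = Σxy − (Σx)(Σy)/n = 5116.9 − 4800.775 = 316.125
Syy = Σy² − (Σy)²/n = 20124.87 − 19198.20125 = 926.66875
R² = Sxy²/(Sxx·Syy) = (316.125)²/(143.5·926.66875) = 0.751521

0.752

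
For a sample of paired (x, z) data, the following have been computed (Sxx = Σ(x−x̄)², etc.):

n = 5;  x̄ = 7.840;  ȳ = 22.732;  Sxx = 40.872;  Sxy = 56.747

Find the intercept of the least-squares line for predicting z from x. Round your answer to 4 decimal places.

b = Sxy/Sxx = 56.747/40.872 = 1.388408
a = ȳ − b·x̄ = 22.732 − 1.388408·7.84 = 11.846884

11.8469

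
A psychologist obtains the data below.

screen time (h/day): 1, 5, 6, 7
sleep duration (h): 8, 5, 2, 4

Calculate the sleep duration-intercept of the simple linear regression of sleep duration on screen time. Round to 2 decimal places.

n = 4, Σx = 19, Σy = 19, Σxy = 73, Σx² = 111
Sxx = Σx² − (Σx)²/n = 111 − 90.25 = 20.75
Sxy = Σxy − (Σx)(Σy)/n = 73 − 90.25 = -17.25
b = Sxy/Sxx = -17.25/20.75 = -0.831325
a = ȳ − b·x̄ = 4.75 − (-0.831325)·4.75 = 8.698795

8.70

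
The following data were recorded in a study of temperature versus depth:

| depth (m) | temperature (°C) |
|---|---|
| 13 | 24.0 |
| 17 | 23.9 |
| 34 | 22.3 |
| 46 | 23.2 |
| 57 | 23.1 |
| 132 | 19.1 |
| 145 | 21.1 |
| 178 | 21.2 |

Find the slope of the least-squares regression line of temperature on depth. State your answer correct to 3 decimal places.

n = 8, Σx = 622, Σy = 177.9, Σxy = 13214.7, Σx² = 77112
Sxx = Σx² − (Σx)²/n = 77112 − 48360.5 = 28751.5
Sxy = Σxy − (Σx)(Σy)/n = 13214.7 − 13831.725 = -617.025
b = Sxy/Sxx = -617.025/28751.5 = -0.021461

-0.021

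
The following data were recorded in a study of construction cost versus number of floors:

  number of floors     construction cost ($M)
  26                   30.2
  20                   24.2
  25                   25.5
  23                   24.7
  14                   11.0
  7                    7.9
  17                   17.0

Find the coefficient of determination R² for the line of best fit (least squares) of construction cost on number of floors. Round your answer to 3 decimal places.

0.929

n = 7, Σx = 132, Σy = 140.5, Σxy = 2973.1, Σx² = 2764, Σy² = 3230.43
Sxx = Σx² − (Σx)²/n = 2764 − 2489.142857 = 274.857143
Sxy = Σxy − (Σx)(Σy)/n = 2973.1 − 2649.428571 = 323.671429
Syy = Σy² − (Σy)²/n = 3230.43 − 2820.035714 = 410.394286
R² = Sxy²/(Sxx·Syy) = (323.671429)²/(274.857143·410.394286) = 0.928753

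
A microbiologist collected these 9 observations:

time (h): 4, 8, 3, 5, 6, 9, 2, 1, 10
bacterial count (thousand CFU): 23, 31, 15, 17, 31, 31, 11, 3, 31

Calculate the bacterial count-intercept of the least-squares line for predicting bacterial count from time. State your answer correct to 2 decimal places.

n = 9, Σx = 48, Σy = 193, Σxy = 1270, Σx² = 336
Sxx = Σx² − (Σx)²/n = 336 − 256 = 80
Sxy = Σxy − (Σx)(Σy)/n = 1270 − 1029.333333 = 240.666667
b = Sxy/Sxx = 240.666667/80 = 3.008333
a = ȳ − b·x̄ = 21.444444 − 3.008333·5.333333 = 5.4

5.40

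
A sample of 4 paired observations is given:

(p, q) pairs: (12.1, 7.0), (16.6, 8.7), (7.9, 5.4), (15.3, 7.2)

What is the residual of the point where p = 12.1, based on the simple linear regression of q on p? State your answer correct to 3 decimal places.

n = 4, Σx = 51.9, Σy = 28.3, Σxy = 381.94, Σx² = 718.47
Sxx = Σx² − (Σx)²/n = 718.47 − 673.4025 = 45.0675
Sxy = Σxy − (Σx)(Σy)/n = 381.94 − 367.1925 = 14.7475
b = Sxy/Sxx = 14.7475/45.0675 = 0.327231
a = ȳ − b·x̄ = 7.075 − 0.327231·12.975 = 2.829173
ŷ(12.1) = 2.829173 + 0.327231·12.1 = 6.788673
residual = y − ŷ = 7.0 − 6.788673 = 0.211327

0.211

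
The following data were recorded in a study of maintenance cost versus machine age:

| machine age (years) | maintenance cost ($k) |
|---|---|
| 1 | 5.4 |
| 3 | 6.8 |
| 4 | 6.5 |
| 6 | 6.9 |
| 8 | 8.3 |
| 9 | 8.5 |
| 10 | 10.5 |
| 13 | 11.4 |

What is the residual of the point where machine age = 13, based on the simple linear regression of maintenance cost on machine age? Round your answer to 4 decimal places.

n = 8, Σx = 54, Σy = 64.3, Σxy = 489.3, Σx² = 476
Sxx = Σx² − (Σx)²/n = 476 − 364.5 = 111.5
Sxy = Σxy − (Σx)(Σy)/n = 489.3 − 434.025 = 55.275
b = Sxy/Sxx = 55.275/111.5 = 0.495740
a = ȳ − b·x̄ = 8.0375 − 0.495740·6.75 = 4.691256
ŷ(13) = 4.691256 + 0.495740·13 = 11.135874
residual = y − ŷ = 11.4 − 11.135874 = 0.264126

0.2641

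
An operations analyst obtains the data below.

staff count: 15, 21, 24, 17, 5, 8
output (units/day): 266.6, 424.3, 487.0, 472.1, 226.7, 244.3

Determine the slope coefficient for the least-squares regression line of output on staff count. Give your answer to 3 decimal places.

14.429

n = 6, Σx = 90, Σy = 2121, Σxy = 35710.9, Σx² = 1620
Sxx = Σx² − (Σx)²/n = 1620 − 1350 = 270
Sxy = Σxy − (Σx)(Σy)/n = 35710.9 − 31815 = 3895.9
b = Sxy/Sxx = 3895.9/270 = 14.429259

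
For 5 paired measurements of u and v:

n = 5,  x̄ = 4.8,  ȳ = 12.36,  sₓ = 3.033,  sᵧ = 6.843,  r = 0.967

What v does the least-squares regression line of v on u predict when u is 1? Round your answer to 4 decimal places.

b = r · sᵧ/sₓ = 0.967 · 6.843/3.033 = 2.181728
a = ȳ − b·x̄ = 12.36 − 2.181728·4.8 = 1.887706
ŷ(1) = a + b·1 = 1.887706 + 2.181728·1 = 4.069434

4.0694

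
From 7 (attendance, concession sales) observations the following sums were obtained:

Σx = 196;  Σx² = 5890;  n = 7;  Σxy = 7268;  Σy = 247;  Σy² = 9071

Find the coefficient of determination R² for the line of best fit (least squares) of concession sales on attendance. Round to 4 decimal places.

0.8672

Sxx = Σx² − (Σx)²/n = 5890 − 5488 = 402
Sxy = Σxy − (Σx)(Σy)/n = 7268 − 6916 = 352
Syy = Σy² − (Σy)²/n = 9071 − 8715.571429 = 355.428571
R² = Sxy²/(Sxx·Syy) = (352)²/(402·355.428571) = 0.867175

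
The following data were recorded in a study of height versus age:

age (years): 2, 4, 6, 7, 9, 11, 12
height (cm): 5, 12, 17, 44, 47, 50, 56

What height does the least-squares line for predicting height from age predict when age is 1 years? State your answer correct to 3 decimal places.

-1.029

n = 7, Σx = 51, Σy = 231, Σxy = 2113, Σx² = 451
Sxx = Σx² − (Σx)²/n = 451 − 371.571429 = 79.428571
Sxy = Σxy − (Σx)(Σy)/n = 2113 − 1683 = 430
b = Sxy/Sxx = 430/79.428571 = 5.413669
a = ȳ − b·x̄ = 33 − 5.413669·7.285714 = -6.442446
ŷ(1) = a + b·1 = -6.442446 + 5.413669·1 = -1.028777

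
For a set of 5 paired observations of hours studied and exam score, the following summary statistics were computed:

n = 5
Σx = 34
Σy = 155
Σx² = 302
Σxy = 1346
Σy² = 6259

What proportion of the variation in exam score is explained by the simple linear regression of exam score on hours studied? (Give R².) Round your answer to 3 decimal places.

0.828

Sxx = Σx² − (Σx)²/n = 302 − 231.2 = 70.8
Sxy = Σxy − (Σx)(Σy)/n = 1346 − 1054 = 292
Syy = Σy² − (Σy)²/n = 6259 − 4805 = 1454
R² = Sxy²/(Sxx·Syy) = (292)²/(70.8·1454) = 0.828263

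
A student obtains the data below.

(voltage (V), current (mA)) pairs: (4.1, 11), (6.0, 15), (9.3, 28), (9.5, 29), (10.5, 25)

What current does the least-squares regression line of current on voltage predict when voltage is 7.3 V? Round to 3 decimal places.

n = 5, Σx = 39.4, Σy = 108, Σxy = 933.5, Σx² = 339.8
Sxx = Σx² − (Σx)²/n = 339.8 − 310.472 = 29.328
Sxy = Σxy − (Σx)(Σy)/n = 933.5 − 851.04 = 82.46
b = Sxy/Sxx = 82.46/29.328 = 2.811648
a = ȳ − b·x̄ = 21.6 − 2.811648·7.88 = -0.555783
ŷ(7.3) = a + b·7.3 = -0.555783 + 2.811648·7.3 = 19.969244

19.969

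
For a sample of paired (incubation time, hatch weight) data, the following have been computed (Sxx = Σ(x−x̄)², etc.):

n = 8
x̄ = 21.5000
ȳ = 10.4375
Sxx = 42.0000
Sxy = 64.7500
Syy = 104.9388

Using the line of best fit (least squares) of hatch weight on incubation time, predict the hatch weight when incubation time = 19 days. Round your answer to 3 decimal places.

6.583

b = Sxy/Sxx = 64.75/42 = 1.541667
a = ȳ − b·x̄ = 10.4375 − 1.541667·21.5 = -22.708333
ŷ(19) = a + b·19 = -22.708333 + 1.541667·19 = 6.583333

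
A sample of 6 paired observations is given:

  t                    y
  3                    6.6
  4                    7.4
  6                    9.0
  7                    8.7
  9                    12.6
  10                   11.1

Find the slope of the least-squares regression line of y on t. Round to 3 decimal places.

0.763

n = 6, Σx = 39, Σy = 55.4, Σxy = 388.7, Σx² = 291
Sxx = Σx² − (Σx)²/n = 291 − 253.5 = 37.5
Sxy = Σxy − (Σx)(Σy)/n = 388.7 − 360.1 = 28.6
b = Sxy/Sxx = 28.6/37.5 = 0.762667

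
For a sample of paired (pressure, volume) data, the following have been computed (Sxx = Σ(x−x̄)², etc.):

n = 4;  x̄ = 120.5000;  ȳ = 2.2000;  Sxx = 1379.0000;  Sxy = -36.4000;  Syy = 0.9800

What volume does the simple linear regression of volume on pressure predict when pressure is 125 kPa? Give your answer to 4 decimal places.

2.0812

b = Sxy/Sxx = -36.4/1379 = -0.026396
a = ȳ − b·x̄ = 2.2 − (-0.026396)·120.5 = 5.380711
ŷ(125) = a + b·125 = 5.380711 + (-0.026396)·125 = 2.081218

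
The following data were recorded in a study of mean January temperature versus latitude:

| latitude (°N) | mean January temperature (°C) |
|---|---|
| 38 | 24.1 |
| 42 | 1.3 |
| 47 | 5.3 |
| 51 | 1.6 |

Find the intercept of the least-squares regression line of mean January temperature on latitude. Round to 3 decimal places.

70.581

n = 4, Σx = 178, Σy = 32.3, Σxy = 1301.1, Σx² = 8018
Sxx = Σx² − (Σx)²/n = 8018 − 7921 = 97
Sxy = Σxy − (Σx)(Σy)/n = 1301.1 − 1437.35 = -136.25
b = Sxy/Sxx = -136.25/97 = -1.404639
a = ȳ − b·x̄ = 8.075 − (-1.404639)·44.5 = 70.581443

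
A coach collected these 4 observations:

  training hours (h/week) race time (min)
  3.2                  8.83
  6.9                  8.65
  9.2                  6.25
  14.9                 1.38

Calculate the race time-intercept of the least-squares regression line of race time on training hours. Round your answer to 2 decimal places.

n = 4, Σx = 34.2, Σy = 25.11, Σxy = 166.003, Σx² = 364.5
Sxx = Σx² − (Σx)²/n = 364.5 − 292.41 = 72.09
Sxy = Σxy − (Σx)(Σy)/n = 166.003 − 214.6905 = -48.6875
b = Sxy/Sxx = -48.6875/72.09 = -0.675371
a = ȳ − b·x̄ = 6.2775 − (-0.675371)·8.55 = 12.051923

12.05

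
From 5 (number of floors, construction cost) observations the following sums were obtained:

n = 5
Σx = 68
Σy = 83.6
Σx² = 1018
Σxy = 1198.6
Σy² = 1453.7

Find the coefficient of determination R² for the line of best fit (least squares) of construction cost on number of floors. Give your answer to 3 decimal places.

Sxx = Σx² − (Σx)²/n = 1018 − 924.8 = 93.2
Sxy = Σxy − (Σx)(Σy)/n = 1198.6 − 1136.96 = 61.64
Syy = Σy² − (Σy)²/n = 1453.7 − 1397.792 = 55.908
R² = Sxy²/(Sxx·Syy) = (61.64)²/(93.2·55.908) = 0.729181

0.729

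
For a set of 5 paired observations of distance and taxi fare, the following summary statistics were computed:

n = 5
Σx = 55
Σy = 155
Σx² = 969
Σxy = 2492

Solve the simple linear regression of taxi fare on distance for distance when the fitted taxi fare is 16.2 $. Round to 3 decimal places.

Sxx = Σx² − (Σx)²/n = 969 − 605 = 364
Sxy = Σxy − (Σx)(Σy)/n = 2492 − 1705 = 787
b = Sxy/Sxx = 787/364 = 2.162088
a = ȳ − b·x̄ = 31 − 2.162088·11 = 7.217033
Set a + b·x = 16.2: x = (16.2 − 7.217033) / 2.162088 = 4.154765

4.155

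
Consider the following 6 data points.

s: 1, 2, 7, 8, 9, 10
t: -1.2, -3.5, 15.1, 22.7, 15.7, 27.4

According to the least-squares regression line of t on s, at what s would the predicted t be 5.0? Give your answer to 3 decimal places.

n = 6, Σx = 37, Σy = 76.2, Σxy = 694.4, Σx² = 299
Sxx = Σx² − (Σx)²/n = 299 − 228.166667 = 70.833333
Sxy = Σxy − (Σx)(Σy)/n = 694.4 − 469.9 = 224.5
b = Sxy/Sxx = 224.5/70.833333 = 3.169412
a = ȳ − b·x̄ = 12.7 − 3.169412·6.166667 = -6.844706
Set a + b·x = 5.0: x = (5.0 − (-6.844706)) / 3.169412 = 3.737194

3.737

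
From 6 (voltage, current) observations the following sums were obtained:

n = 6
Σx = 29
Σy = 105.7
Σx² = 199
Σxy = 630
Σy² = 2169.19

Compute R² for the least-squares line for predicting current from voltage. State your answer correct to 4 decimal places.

0.7853

Sxx = Σx² − (Σx)²/n = 199 − 140.166667 = 58.833333
Sxy = Σxy − (Σx)(Σy)/n = 630 − 510.883333 = 119.116667
Syy = Σy² − (Σy)²/n = 2169.19 − 1862.081667 = 307.108333
R² = Sxy²/(Sxx·Syy) = (119.116667)²/(58.833333·307.108333) = 0.785290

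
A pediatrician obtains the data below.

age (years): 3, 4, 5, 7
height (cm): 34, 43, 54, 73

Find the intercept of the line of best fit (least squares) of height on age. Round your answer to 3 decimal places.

n = 4, Σx = 19, Σy = 204, Σxy = 1055, Σx² = 99
Sxx = Σx² − (Σx)²/n = 99 − 90.25 = 8.75
Sxy = Σxy − (Σx)(Σy)/n = 1055 − 969 = 86
b = Sxy/Sxx = 86/8.75 = 9.828571
a = ȳ − b·x̄ = 51 − 9.828571·4.75 = 4.314286

4.314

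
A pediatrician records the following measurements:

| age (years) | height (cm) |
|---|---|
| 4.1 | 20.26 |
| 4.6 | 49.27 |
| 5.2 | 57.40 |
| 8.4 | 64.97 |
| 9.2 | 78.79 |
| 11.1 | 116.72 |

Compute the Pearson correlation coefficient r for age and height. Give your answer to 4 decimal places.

n = 6, Σx = 42.6, Σy = 387.41, Σxy = 3174.396, Σx² = 343.42, Σy² = 30185.2839
Sxx = Σx² − (Σx)²/n = 343.42 − 302.46 = 40.96
Sxy = Σxy − (Σx)(Σy)/n = 3174.396 − 2750.611 = 423.785
Syy = Σy² − (Σy)²/n = 30185.2839 − 25014.418017 = 5170.865883
r = Sxy/√(Sxx·Syy) = 423.785/√(211798.666581) = 423.785/460.215891 = 0.920840

0.9208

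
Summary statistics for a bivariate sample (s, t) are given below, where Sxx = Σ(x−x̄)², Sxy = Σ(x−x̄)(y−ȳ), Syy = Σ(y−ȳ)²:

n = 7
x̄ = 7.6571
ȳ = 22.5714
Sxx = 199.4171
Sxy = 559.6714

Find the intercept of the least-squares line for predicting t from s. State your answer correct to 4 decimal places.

1.0815

b = Sxy/Sxx = 559.6714/199.4171 = 2.806537
a = ȳ − b·x̄ = 22.5714 − 2.806537·7.6571 = 1.081468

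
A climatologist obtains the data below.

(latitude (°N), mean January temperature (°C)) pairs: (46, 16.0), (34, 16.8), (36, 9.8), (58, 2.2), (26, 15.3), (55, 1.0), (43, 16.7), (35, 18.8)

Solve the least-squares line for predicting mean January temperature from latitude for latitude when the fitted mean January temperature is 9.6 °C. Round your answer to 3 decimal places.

46.801

n = 8, Σx = 333, Σy = 96.6, Σxy = 3616.5, Σx² = 14707
Sxx = Σx² − (Σx)²/n = 14707 − 13861.125 = 845.875
Sxy = Σxy − (Σx)(Σy)/n = 3616.5 − 4020.975 = -404.475
b = Sxy/Sxx = -404.475/845.875 = -0.478173
a = ȳ − b·x̄ = 12.075 − (-0.478173)·41.625 = 31.978971
Set a + b·x = 9.6: x = (9.6 − 31.978971) / (-0.478173) = 46.800946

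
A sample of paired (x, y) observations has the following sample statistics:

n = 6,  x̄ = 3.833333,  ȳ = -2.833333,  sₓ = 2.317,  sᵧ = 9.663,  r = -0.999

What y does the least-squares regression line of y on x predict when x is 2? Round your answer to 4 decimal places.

4.8049

b = r · sᵧ/sₓ = -0.999 · 9.663/2.317 = -4.166309
a = ȳ − b·x̄ = -2.833333 − (-4.166309)·3.833333 = 13.137515
ŷ(2) = a + b·2 = 13.137515 + (-4.166309)·2 = 4.804898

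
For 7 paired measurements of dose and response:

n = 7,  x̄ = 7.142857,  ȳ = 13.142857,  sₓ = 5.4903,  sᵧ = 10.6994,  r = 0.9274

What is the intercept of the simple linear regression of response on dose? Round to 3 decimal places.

b = r · sᵧ/sₓ = 0.9274 · 10.6994/5.4903 = 1.807301
a = ȳ − b·x̄ = 13.142857 − 1.807301·7.142857 = 0.233566

0.234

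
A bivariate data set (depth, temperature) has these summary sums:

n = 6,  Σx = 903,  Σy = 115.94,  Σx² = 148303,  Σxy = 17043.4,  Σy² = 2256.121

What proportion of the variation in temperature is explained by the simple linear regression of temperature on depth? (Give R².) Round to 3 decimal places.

Sxx = Σx² − (Σx)²/n = 148303 − 135901.5 = 12401.5
Sxy = Σxy − (Σx)(Σy)/n = 17043.4 − 17448.97 = -405.57
Syy = Σy² − (Σy)²/n = 2256.121 − 2240.347267 = 15.773733
R² = Sxy²/(Sxx·Syy) = (-405.57)²/(12401.5·15.773733) = 0.840859

0.841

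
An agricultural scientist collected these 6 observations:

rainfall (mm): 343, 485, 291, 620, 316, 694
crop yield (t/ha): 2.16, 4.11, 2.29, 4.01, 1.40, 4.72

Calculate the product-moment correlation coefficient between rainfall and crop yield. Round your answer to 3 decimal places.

0.920

n = 6, Σx = 2749, Σy = 18.69, Σxy = 9604.9, Σx² = 1403447, Σy² = 67.1203
Sxx = Σx² − (Σx)²/n = 1403447 − 1259500.166667 = 143946.833333
Sxy = Σxy − (Σx)(Σy)/n = 9604.9 − 8563.135 = 1041.765
Syy = Σy² − (Σy)²/n = 67.1203 − 58.21935 = 8.90095
r = Sxy/√(Sxx·Syy) = 1041.765/√(1281263.566158) = 1041.765/1131.929135 = 0.920345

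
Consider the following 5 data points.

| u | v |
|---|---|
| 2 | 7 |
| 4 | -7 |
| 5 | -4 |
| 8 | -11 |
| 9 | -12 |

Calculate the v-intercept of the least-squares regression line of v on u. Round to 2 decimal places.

n = 5, Σx = 28, Σy = -27, Σxy = -230, Σx² = 190
Sxx = Σx² − (Σx)²/n = 190 − 156.8 = 33.2
Sxy = Σxy − (Σx)(Σy)/n = -230 − (-151.2) = -78.8
b = Sxy/Sxx = -78.8/33.2 = -2.373494
a = ȳ − b·x̄ = -5.4 − (-2.373494)·5.6 = 7.891566

7.89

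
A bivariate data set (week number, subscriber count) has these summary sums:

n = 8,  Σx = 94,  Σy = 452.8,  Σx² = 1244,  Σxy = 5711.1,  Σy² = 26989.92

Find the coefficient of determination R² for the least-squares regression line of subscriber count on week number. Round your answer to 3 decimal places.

0.804

Sxx = Σx² − (Σx)²/n = 1244 − 1104.5 = 139.5
Sxy = Σxy − (Σx)(Σy)/n = 5711.1 − 5320.4 = 390.7
Syy = Σy² − (Σy)²/n = 26989.92 − 25628.48 = 1361.44
R² = Sxy²/(Sxx·Syy) = (390.7)²/(139.5·1361.44) = 0.803737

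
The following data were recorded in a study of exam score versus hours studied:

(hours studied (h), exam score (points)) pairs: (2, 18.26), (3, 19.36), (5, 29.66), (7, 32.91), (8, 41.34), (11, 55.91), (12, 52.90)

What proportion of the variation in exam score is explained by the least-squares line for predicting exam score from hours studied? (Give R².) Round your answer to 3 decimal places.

n = 7, Σx = 48, Σy = 250.34, Σxy = 2053.8, Σx² = 416, Σy² = 10304.3546
Sxx = Σx² − (Σx)²/n = 416 − 329.142857 = 86.857143
Sxy = Σxy − (Σx)(Σy)/n = 2053.8 − 1716.617143 = 337.182857
Syy = Σy² − (Σy)²/n = 10304.3546 − 8952.873657 = 1351.480943
R² = Sxy²/(Sxx·Syy) = (337.182857)²/(86.857143·1351.480943) = 0.968535

0.969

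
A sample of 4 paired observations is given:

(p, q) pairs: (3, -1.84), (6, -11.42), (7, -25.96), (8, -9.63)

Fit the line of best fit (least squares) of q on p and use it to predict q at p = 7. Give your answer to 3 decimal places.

-15.048

n = 4, Σx = 24, Σy = -48.85, Σxy = -332.8, Σx² = 158
Sxx = Σx² − (Σx)²/n = 158 − 144 = 14
Sxy = Σxy − (Σx)(Σy)/n = -332.8 − (-293.1) = -39.7
b = Sxy/Sxx = -39.7/14 = -2.835714
a = ȳ − b·x̄ = -12.2125 − (-2.835714)·6 = 4.801786
ŷ(7) = a + b·7 = 4.801786 + (-2.835714)·7 = -15.048214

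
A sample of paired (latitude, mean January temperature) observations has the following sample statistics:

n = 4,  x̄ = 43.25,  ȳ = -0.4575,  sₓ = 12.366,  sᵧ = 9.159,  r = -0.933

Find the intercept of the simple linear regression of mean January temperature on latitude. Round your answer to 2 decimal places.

b = r · sᵧ/sₓ = -0.933 · 9.159/12.366 = -0.691036
a = ȳ − b·x̄ = -0.4575 − (-0.691036)·43.25 = 29.429792

29.43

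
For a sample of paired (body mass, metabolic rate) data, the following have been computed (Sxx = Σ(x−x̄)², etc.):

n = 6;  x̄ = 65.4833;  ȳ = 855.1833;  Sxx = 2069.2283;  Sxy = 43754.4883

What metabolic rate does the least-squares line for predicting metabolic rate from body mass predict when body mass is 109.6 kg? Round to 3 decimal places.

b = Sxy/Sxx = 43754.4883/2069.2283 = 21.145317
a = ȳ − b·x̄ = 855.1833 − 21.145317·65.4833 = -529.481835
ŷ(109.6) = a + b·109.6 = -529.481835 + 21.145317·109.6 = 1788.044905

1788.045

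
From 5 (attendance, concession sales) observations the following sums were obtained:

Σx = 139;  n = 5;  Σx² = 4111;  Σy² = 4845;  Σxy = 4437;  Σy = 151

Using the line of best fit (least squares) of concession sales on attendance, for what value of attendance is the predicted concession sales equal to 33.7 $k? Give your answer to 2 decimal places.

31.41

Sxx = Σx² − (Σx)²/n = 4111 − 3864.2 = 246.8
Sxy = Σxy − (Σx)(Σy)/n = 4437 − 4197.8 = 239.2
b = Sxy/Sxx = 239.2/246.8 = 0.969206
a = ȳ − b·x̄ = 30.2 − 0.969206·27.8 = 3.256078
Set a + b·x = 33.7: x = (33.7 − 3.256078) / 0.969206 = 31.411204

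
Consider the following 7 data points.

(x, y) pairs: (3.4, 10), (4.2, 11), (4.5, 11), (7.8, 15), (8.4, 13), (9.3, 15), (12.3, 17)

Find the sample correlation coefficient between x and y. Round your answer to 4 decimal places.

0.9600

n = 7, Σx = 49.9, Σy = 92, Σxy = 704.5, Σx² = 418.63, Σy² = 1250
Sxx = Σx² − (Σx)²/n = 418.63 − 355.715714 = 62.914286
Sxy = Σxy − (Σx)(Σy)/n = 704.5 − 655.828571 = 48.671429
Syy = Σy² − (Σy)²/n = 1250 − 1209.142857 = 40.857143
r = Sxy/√(Sxx·Syy) = 48.671429/√(2570.497959) = 48.671429/50.700078 = 0.959987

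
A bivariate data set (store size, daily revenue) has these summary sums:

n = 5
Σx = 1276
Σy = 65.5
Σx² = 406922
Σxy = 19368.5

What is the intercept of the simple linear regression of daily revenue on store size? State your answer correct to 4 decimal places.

Sxx = Σx² − (Σx)²/n = 406922 − 325635.2 = 81286.8
Sxy = Σxy − (Σx)(Σy)/n = 19368.5 − 16715.6 = 2652.9
b = Sxy/Sxx = 2652.9/81286.8 = 0.032636
a = ȳ − b·x̄ = 13.1 − 0.032636·255.2 = 4.771217

4.7712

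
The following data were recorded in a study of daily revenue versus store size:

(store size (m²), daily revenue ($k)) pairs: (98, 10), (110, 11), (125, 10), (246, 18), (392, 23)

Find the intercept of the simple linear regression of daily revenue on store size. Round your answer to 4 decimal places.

n = 5, Σx = 971, Σy = 72, Σxy = 16884, Σx² = 251509
Sxx = Σx² − (Σx)²/n = 251509 − 188568.2 = 62940.8
Sxy = Σxy − (Σx)(Σy)/n = 16884 − 13982.4 = 2901.6
b = Sxy/Sxx = 2901.6/62940.8 = 0.046100
a = ȳ − b·x̄ = 14.4 − 0.046100·194.2 = 5.447290

5.4473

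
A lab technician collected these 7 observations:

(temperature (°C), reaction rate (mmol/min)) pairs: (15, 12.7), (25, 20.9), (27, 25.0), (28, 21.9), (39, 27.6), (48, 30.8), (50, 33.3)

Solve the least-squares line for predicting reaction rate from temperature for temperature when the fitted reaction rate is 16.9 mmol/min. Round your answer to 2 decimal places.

18.17

n = 7, Σx = 232, Σy = 172.2, Σxy = 6221, Σx² = 8688
Sxx = Σx² − (Σx)²/n = 8688 − 7689.142857 = 998.857143
Sxy = Σxy − (Σx)(Σy)/n = 6221 − 5707.2 = 513.8
b = Sxy/Sxx = 513.8/998.857143 = 0.514388
a = ȳ − b·x̄ = 24.6 − 0.514388·33.142857 = 7.551716
Set a + b·x = 16.9: x = (16.9 − 7.551716) / 0.514388 = 18.173608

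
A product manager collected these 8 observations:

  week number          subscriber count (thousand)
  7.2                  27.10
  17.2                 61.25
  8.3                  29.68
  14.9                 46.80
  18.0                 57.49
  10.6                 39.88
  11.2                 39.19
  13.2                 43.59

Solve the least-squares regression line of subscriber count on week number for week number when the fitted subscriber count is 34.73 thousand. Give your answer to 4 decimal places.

n = 8, Σx = 100.6, Σy = 344.98, Σxy = 4664.148, Σx² = 1374.62
Sxx = Σx² − (Σx)²/n = 1374.62 − 1265.045 = 109.575
Sxy = Σxy − (Σx)(Σy)/n = 4664.148 − 4338.1235 = 326.0245
b = Sxy/Sxx = 326.0245/109.575 = 2.975355
a = ȳ − b·x̄ = 43.1225 − 2.975355·12.575 = 5.707414
Set a + b·x = 34.73: x = (34.73 − 5.707414) / 2.975355 = 9.754328

9.7543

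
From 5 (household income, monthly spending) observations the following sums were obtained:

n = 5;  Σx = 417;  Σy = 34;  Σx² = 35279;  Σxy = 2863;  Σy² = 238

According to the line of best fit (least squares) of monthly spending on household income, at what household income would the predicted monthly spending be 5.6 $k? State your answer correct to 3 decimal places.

61.450

Sxx = Σx² − (Σx)²/n = 35279 − 34777.8 = 501.2
Sxy = Σxy − (Σx)(Σy)/n = 2863 − 2835.6 = 27.4
b = Sxy/Sxx = 27.4/501.2 = 0.054669
a = ȳ − b·x̄ = 6.8 − 0.054669·83.4 = 2.240623
Set a + b·x = 5.6: x = (5.6 − 2.240623) / 0.054669 = 61.449635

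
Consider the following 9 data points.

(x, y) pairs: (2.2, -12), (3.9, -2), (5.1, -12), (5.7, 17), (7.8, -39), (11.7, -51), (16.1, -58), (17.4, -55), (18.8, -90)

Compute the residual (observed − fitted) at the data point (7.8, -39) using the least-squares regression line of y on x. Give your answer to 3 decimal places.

-15.193

n = 9, Σx = 88.7, Σy = -302, Σxy = -4482.2, Σx² = 1191.69
Sxx = Σx² − (Σx)²/n = 1191.69 − 874.187778 = 317.502222
Sxy = Σxy − (Σx)(Σy)/n = -4482.2 − (-2976.377778) = -1505.822222
b = Sxy/Sxx = -1505.822222/317.502222 = -4.742714
a = ȳ − b·x̄ = -33.555556 − (-4.742714)·9.855556 = 13.186525
ŷ(7.8) = 13.186525 + (-4.742714)·7.8 = -23.806644
residual = y − ŷ = -39 − (-23.806644) = -15.193356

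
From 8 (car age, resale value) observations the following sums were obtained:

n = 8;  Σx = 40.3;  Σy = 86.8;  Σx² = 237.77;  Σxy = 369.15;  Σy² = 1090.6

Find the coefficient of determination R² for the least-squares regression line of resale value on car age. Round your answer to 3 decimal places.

0.897

Sxx = Σx² − (Σx)²/n = 237.77 − 203.01125 = 34.75875
Sxy = Σxy − (Σx)(Σy)/n = 369.15 − 437.255 = -68.105
Syy = Σy² − (Σy)²/n = 1090.6 − 941.78 = 148.82
R² = Sxy²/(Sxx·Syy) = (-68.105)²/(34.75875·148.82) = 0.896670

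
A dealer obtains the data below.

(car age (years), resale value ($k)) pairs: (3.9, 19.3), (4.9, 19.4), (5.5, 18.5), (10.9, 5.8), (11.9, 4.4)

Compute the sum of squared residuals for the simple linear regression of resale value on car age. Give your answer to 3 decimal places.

n = 5, Σx = 37.1, Σy = 67.4, Σxy = 387.66, Σx² = 329.89, Σy² = 1144.1
Sxx = Σx² − (Σx)²/n = 329.89 − 275.282 = 54.608
Sxy = Σxy − (Σx)(Σy)/n = 387.66 − 500.108 = -112.448
Syy = Σy² − (Σy)²/n = 1144.1 − 908.552 = 235.548
b = Sxy/Sxx = -112.448/54.608 = -2.059185
SSE = Syy − b·Sxy = 235.548 − (-2.059185)·(-112.448) = 3.996713

3.997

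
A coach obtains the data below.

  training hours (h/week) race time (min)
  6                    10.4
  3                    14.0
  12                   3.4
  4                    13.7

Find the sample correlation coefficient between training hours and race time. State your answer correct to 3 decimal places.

n = 4, Σx = 25, Σy = 41.5, Σxy = 200, Σx² = 205, Σy² = 503.41
Sxx = Σx² − (Σx)²/n = 205 − 156.25 = 48.75
Sxy = Σxy − (Σx)(Σy)/n = 200 − 259.375 = -59.375
Syy = Σy² − (Σy)²/n = 503.41 − 430.5625 = 72.8475
r = Sxy/√(Sxx·Syy) = -59.375/√(3551.315625) = -59.375/59.592916 = -0.996343

-0.996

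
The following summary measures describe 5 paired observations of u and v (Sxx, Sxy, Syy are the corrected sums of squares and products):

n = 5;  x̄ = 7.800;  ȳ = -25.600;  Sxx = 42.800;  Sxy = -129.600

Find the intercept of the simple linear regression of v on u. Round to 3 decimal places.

-1.981

b = Sxy/Sxx = -129.6/42.8 = -3.028037
a = ȳ − b·x̄ = -25.6 − (-3.028037)·7.8 = -1.981308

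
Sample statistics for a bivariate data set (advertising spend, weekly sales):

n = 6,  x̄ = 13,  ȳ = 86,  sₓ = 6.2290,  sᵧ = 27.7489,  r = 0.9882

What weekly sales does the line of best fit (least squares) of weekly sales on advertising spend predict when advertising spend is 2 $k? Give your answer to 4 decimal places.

37.5755

b = r · sᵧ/sₓ = 0.9882 · 27.7489/6.229 = 4.402226
a = ȳ − b·x̄ = 86 − 4.402226·13 = 28.771068
ŷ(2) = a + b·2 = 28.771068 + 4.402226·2 = 37.575519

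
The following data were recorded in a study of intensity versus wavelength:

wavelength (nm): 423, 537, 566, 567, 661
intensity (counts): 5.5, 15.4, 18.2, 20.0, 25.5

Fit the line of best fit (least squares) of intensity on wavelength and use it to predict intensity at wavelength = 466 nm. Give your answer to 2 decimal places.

n = 5, Σx = 2754, Σy = 84.6, Σxy = 49093, Σx² = 1546064
Sxx = Σx² − (Σx)²/n = 1546064 − 1516903.2 = 29160.8
Sxy = Σxy − (Σx)(Σy)/n = 49093 − 46597.68 = 2495.32
b = Sxy/Sxx = 2495.32/29160.8 = 0.085571
a = ȳ − b·x̄ = 16.92 − 0.085571·550.8 = -30.212529
ŷ(466) = a + b·466 = -30.212529 + 0.085571·466 = 9.663576

9.66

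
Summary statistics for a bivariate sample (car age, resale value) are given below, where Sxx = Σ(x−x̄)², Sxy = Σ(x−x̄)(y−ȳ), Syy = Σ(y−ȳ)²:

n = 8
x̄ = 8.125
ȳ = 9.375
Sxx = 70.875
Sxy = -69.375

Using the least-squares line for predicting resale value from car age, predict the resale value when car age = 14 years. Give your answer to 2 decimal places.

b = Sxy/Sxx = -69.375/70.875 = -0.978836
a = ȳ − b·x̄ = 9.375 − (-0.978836)·8.125 = 17.328042
ŷ(14) = a + b·14 = 17.328042 + (-0.978836)·14 = 3.624339

3.62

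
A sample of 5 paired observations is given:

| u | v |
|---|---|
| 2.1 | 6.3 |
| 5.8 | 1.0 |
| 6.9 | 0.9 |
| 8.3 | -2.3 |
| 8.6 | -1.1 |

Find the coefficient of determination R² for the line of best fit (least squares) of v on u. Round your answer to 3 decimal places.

n = 5, Σx = 31.7, Σy = 4.8, Σxy = -3.31, Σx² = 228.51, Σy² = 48
Sxx = Σx² − (Σx)²/n = 228.51 − 200.978 = 27.532
Sxy = Σxy − (Σx)(Σy)/n = -3.31 − 30.432 = -33.742
Syy = Σy² − (Σy)²/n = 48 − 4.608 = 43.392
R² = Sxy²/(Sxx·Syy) = (-33.742)²/(27.532·43.392) = 0.953003

0.953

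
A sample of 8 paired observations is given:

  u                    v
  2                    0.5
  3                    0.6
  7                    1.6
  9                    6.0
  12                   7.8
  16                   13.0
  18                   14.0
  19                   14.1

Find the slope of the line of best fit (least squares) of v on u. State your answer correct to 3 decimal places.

0.891

n = 8, Σx = 86, Σy = 57.6, Σxy = 889.5, Σx² = 1228
Sxx = Σx² − (Σx)²/n = 1228 − 924.5 = 303.5
Sxy = Σxy − (Σx)(Σy)/n = 889.5 − 619.2 = 270.3
b = Sxy/Sxx = 270.3/303.5 = 0.890610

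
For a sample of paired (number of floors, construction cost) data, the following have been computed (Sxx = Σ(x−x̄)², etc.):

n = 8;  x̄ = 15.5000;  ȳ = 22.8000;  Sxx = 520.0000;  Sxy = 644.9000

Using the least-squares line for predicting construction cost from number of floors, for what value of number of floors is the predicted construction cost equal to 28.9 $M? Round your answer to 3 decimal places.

20.419

b = Sxy/Sxx = 644.9/520 = 1.240192
a = ȳ − b·x̄ = 22.8 − 1.240192·15.5 = 3.577019
Set a + b·x = 28.9: x = (28.9 − 3.577019) / 1.240192 = 20.418592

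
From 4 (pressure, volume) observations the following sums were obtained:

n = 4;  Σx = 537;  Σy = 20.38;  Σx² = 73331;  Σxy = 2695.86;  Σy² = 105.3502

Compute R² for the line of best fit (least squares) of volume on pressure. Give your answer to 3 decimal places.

0.860

Sxx = Σx² − (Σx)²/n = 73331 − 72092.25 = 1238.75
Sxy = Σxy − (Σx)(Σy)/n = 2695.86 − 2736.015 = -40.155
Syy = Σy² − (Σy)²/n = 105.3502 − 103.8361 = 1.5141
R² = Sxy²/(Sxx·Syy) = (-40.155)²/(1238.75·1.5141) = 0.859688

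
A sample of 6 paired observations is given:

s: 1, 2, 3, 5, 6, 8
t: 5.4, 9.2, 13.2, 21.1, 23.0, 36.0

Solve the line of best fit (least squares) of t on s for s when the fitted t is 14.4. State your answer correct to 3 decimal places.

3.308

n = 6, Σx = 25, Σy = 107.9, Σxy = 594.9, Σx² = 139
Sxx = Σx² − (Σx)²/n = 139 − 104.166667 = 34.833333
Sxy = Σxy − (Σx)(Σy)/n = 594.9 − 449.583333 = 145.316667
b = Sxy/Sxx = 145.316667/34.833333 = 4.171770
a = ȳ − b·x̄ = 17.983333 − 4.171770·4.166667 = 0.600957
Set a + b·x = 14.4: x = (14.4 − 0.600957) / 4.171770 = 3.307719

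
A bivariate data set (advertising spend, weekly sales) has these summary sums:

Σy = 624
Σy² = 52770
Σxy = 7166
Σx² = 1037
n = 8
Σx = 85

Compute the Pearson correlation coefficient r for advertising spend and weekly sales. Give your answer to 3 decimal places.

Sxx = Σx² − (Σx)²/n = 1037 − 903.125 = 133.875
Sxy = Σxy − (Σx)(Σy)/n = 7166 − 6630 = 536
Syy = Σy² − (Σy)²/n = 52770 − 48672 = 4098
r = Sxy/√(Sxx·Syy) = 536/√(548619.75) = 536/740.688700 = 0.723651

0.724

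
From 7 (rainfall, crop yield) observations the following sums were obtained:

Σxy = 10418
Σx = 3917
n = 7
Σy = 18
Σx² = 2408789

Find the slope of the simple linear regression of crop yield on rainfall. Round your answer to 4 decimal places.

Sxx = Σx² − (Σx)²/n = 2408789 − 2191841.285714 = 216947.714286
Sxy = Σxy − (Σx)(Σy)/n = 10418 − 10072.285714 = 345.714286
b = Sxy/Sxx = 345.714286/216947.714286 = 0.001594

0.0016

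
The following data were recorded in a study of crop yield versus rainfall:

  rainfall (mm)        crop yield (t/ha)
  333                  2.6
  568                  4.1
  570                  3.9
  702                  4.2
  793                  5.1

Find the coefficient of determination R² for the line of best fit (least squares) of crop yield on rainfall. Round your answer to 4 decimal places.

n = 5, Σx = 2966, Σy = 19.9, Σxy = 12410.3, Σx² = 1880066, Σy² = 82.43
Sxx = Σx² − (Σx)²/n = 1880066 − 1759431.2 = 120634.8
Sxy = Σxy − (Σx)(Σy)/n = 12410.3 − 11804.68 = 605.62
Syy = Σy² − (Σy)²/n = 82.43 − 79.202 = 3.228
R² = Sxy²/(Sxx·Syy) = (605.62)²/(120634.8·3.228) = 0.941877

0.9419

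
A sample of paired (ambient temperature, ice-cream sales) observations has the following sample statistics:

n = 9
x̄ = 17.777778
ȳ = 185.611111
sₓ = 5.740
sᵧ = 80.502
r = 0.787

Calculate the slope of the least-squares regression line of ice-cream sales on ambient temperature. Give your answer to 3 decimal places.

11.037

b = r · sᵧ/sₓ = 0.787 · 80.502/5.74 = 11.037469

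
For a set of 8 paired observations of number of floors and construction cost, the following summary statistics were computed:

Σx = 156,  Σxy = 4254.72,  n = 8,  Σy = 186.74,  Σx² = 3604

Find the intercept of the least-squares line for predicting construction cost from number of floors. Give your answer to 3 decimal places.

Sxx = Σx² − (Σx)²/n = 3604 − 3042 = 562
Sxy = Σxy − (Σx)(Σy)/n = 4254.72 − 3641.43 = 613.29
b = Sxy/Sxx = 613.29/562 = 1.091263
a = ȳ − b·x̄ = 23.3425 − 1.091263·19.5 = 2.062865

2.063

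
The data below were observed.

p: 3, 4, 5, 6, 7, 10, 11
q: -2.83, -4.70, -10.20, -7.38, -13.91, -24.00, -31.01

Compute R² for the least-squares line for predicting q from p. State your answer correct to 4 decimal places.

n = 7, Σx = 46, Σy = -94.03, Σxy = -801.05, Σx² = 356, Σy² = 1919.7115
Sxx = Σx² − (Σx)²/n = 356 − 302.285714 = 53.714286
Sxy = Σxy − (Σx)(Σy)/n = -801.05 − (-617.911429) = -183.138571
Syy = Σy² − (Σy)²/n = 1919.7115 − 1263.091557 = 656.619943
R² = Sxy²/(Sxx·Syy) = (-183.138571)²/(53.714286·656.619943) = 0.950946

0.9509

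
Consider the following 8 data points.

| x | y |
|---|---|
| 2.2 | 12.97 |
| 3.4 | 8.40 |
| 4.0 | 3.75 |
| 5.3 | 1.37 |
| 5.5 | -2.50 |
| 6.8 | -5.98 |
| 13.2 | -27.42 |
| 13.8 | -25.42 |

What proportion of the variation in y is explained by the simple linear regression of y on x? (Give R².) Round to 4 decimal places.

n = 8, Σx = 54.2, Σy = -34.83, Σxy = -687.799, Σx² = 501.66, Σy² = 1694.7635
Sxx = Σx² − (Σx)²/n = 501.66 − 367.205 = 134.455
Sxy = Σxy − (Σx)(Σy)/n = -687.799 − (-235.97325) = -451.82575
Syy = Σy² − (Σy)²/n = 1694.7635 − 151.641112 = 1543.122388
R² = Sxy²/(Sxx·Syy) = (-451.82575)²/(134.455·1543.122388) = 0.983931

0.9839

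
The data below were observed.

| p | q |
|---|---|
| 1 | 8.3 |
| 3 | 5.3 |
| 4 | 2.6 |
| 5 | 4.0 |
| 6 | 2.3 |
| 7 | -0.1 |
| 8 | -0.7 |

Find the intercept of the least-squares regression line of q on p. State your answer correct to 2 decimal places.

9.13

n = 7, Σx = 34, Σy = 21.7, Σxy = 62.1, Σx² = 200
Sxx = Σx² − (Σx)²/n = 200 − 165.142857 = 34.857143
Sxy = Σxy − (Σx)(Σy)/n = 62.1 − 105.4 = -43.3
b = Sxy/Sxx = -43.3/34.857143 = -1.242213
a = ȳ − b·x̄ = 3.1 − (-1.242213)·4.857143 = 9.133607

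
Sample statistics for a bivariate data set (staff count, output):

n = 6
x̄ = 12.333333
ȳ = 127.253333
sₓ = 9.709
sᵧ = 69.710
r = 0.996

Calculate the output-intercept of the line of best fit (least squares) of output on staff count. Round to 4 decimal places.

b = r · sᵧ/sₓ = 0.996 · 69.71/9.709 = 7.151216
a = ȳ − b·x̄ = 127.253333 − 7.151216·12.333333 = 39.055000

39.0550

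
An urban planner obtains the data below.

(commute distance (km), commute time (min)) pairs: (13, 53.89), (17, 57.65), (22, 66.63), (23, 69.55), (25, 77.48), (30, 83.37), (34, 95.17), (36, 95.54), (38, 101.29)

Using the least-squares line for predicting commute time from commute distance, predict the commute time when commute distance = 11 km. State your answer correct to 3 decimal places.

n = 9, Σx = 238, Σy = 700.57, Σxy = 19708.47, Σx² = 6892
Sxx = Σx² − (Σx)²/n = 6892 − 6293.777778 = 598.222222
Sxy = Σxy − (Σx)(Σy)/n = 19708.47 − 18526.184444 = 1182.285556
b = Sxy/Sxx = 1182.285556/598.222222 = 1.976332
a = ȳ − b·x̄ = 77.841111 − 1.976332·26.444444 = 25.578117
ŷ(11) = a + b·11 = 25.578117 + 1.976332·11 = 47.317766

47.318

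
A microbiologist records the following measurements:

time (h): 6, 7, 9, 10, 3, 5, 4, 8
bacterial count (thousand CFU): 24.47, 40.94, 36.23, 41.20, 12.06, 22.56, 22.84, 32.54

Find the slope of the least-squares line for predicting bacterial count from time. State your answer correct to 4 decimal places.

n = 8, Σx = 52, Σy = 232.84, Σxy = 1672.13, Σx² = 380
Sxx = Σx² − (Σx)²/n = 380 − 338 = 42
Sxy = Σxy − (Σx)(Σy)/n = 1672.13 − 1513.46 = 158.67
b = Sxy/Sxx = 158.67/42 = 3.777857

3.7779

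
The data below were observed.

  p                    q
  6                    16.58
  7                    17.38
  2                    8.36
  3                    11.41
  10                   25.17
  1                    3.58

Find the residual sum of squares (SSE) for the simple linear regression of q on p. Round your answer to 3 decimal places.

7.950

n = 6, Σx = 29, Σy = 82.48, Σxy = 527.37, Σx² = 199, Σy² = 1423.3838
Sxx = Σx² − (Σx)²/n = 199 − 140.166667 = 58.833333
Sxy = Σxy − (Σx)(Σy)/n = 527.37 − 398.653333 = 128.716667
Syy = Σy² − (Σy)²/n = 1423.3838 − 1133.825067 = 289.558733
b = Sxy/Sxx = 128.716667/58.833333 = 2.187819
SSE = Syy − b·Sxy = 289.558733 − 2.187819·128.716667 = 7.950003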